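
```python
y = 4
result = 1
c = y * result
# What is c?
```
Trace:
  y=4
  y=4, result=1
  y=4, result=1, c=4

Final answer: 4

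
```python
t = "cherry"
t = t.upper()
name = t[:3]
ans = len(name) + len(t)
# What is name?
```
Trace:
  t='cherry'
  t='CHERRY'
  t='CHERRY', name='CHE'
  t='CHERRY', name='CHE', ans=9

Final answer: 'CHE'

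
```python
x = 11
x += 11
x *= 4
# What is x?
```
Trace:
  x=11
  x=22
  x=88

Final answer: 88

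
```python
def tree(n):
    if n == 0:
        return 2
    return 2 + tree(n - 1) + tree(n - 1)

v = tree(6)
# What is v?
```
Call trace (a repeated sub-call is expanded the first time; later identical calls just restate its return value):
tree(n=6)
  tree(n=5)
    tree(n=4)
      tree(n=3)
        tree(n=2)
          tree(n=1)
            tree(n=0)
            -> return 2
            tree(n=0)
            -> return 2
          -> return 6
          tree(n=1) -> return 6  (same call as traced above)
        -> return 14
        tree(n=2) -> return 14  (same call as traced above)
      -> return 30
      tree(n=3) -> return 30  (same call as traced above)
    -> return 62
    tree(n=4) -> return 62  (same call as traced above)
  -> return 126
  tree(n=5) -> return 126  (same call as traced above)
-> return 254

Final answer: 254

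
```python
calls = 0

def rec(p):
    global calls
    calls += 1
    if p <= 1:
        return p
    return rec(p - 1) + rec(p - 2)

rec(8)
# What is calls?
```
Call trace (a repeated sub-call is expanded the first time; later identical calls just restate its return value):
rec(p=8)
  rec(p=7)
    rec(p=6)
      rec(p=5)
        rec(p=4)
          rec(p=3)
            rec(p=2)
              rec(p=1)
              -> return 1
              rec(p=0)
              -> return 0
            -> return 1
            rec(p=1)
            -> return 1
          -> return 2
          rec(p=2) -> return 1  (same call as traced above)
        -> return 3
        rec(p=3) -> return 2  (same call as traced above)
      -> return 5
      rec(p=4) -> return 3  (same call as traced above)
    -> return 8
    rec(p=5) -> return 5  (same call as traced above)
  -> return 13
  rec(p=6) -> return 8  (same call as traced above)
-> return 21

calls is incremented once per call, so count the calls in each subtree. Let C(p) = number of calls made by rec(p).
C(0) = C(1) = 1 (base case, no recursion); C(p) = 1 + C(p - 1) + C(p - 2) otherwise.
C(2) = 1 + C(1) + C(0) = 1 + 1 + 1 = 3
C(3) = 1 + C(2) + C(1) = 1 + 3 + 1 = 5
C(4) = 1 + C(3) + C(2) = 1 + 5 + 3 = 9
C(5) = 1 + C(4) + C(3) = 1 + 9 + 5 = 15
C(6) = 1 + C(5) + C(4) = 1 + 15 + 9 = 25
C(7) = 1 + C(6) + C(5) = 1 + 25 + 15 = 41
C(8) = 1 + C(7) + C(6) = 1 + 41 + 25 = 67
calls = C(8) = 67

Final answer: 67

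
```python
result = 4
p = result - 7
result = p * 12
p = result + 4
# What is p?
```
Trace:
  result=4
  result=4, p=-3
  result=-36, p=-3
  result=-36, p=-32

Final answer: -32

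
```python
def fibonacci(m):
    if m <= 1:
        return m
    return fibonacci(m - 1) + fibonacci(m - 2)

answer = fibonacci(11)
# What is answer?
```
Call trace (a repeated sub-call is expanded the first time; later identical calls just restate its return value):
fibonacci(m=11)
  fibonacci(m=10)
    fibonacci(m=9)
      fibonacci(m=8)
        fibonacci(m=7)
          fibonacci(m=6)
            fibonacci(m=5)
              fibonacci(m=4)
                fibonacci(m=3)
                  fibonacci(m=2)
                    fibonacci(m=1)
                    -> return 1
                    fibonacci(m=0)
                    -> return 0
                  -> return 1
                  fibonacci(m=1)
                  -> return 1
                -> return 2
                fibonacci(m=2) -> return 1  (same call as traced above)
              -> return 3
              fibonacci(m=3) -> return 2  (same call as traced above)
            -> return 5
            fibonacci(m=4) -> return 3  (same call as traced above)
          -> return 8
          fibonacci(m=5) -> return 5  (same call as traced above)
        -> return 13
        fibonacci(m=6) -> return 8  (same call as traced above)
      -> return 21
      fibonacci(m=7) -> return 13  (same call as traced above)
    -> return 34
    fibonacci(m=8) -> return 21  (same call as traced above)
  -> return 55
  fibonacci(m=9) -> return 34  (same call as traced above)
-> return 89

Final answer: 89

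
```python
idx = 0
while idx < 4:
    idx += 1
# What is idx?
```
Trace:
  idx=0
  idx=1
  idx=2
  idx=3
  idx=4

Final answer: 4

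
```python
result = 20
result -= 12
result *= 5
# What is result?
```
Trace:
  result=20
  result=8
  result=40

Final answer: 40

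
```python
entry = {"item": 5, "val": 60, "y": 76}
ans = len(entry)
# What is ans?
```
Trace:
  entry={'item': 5, 'val': 60, 'y': 76}
  entry={'item': 5, 'val': 60, 'y': 76}, ans=3

Final answer: 3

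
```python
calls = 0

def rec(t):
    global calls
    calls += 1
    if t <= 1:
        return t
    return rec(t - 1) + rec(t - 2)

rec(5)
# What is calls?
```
Call trace (a repeated sub-call is expanded the first time; later identical calls just restate its return value):
rec(t=5)
  rec(t=4)
    rec(t=3)
      rec(t=2)
        rec(t=1)
        -> return 1
        rec(t=0)
        -> return 0
      -> return 1
      rec(t=1)
      -> return 1
    -> return 2
    rec(t=2) -> return 1  (same call as traced above)
  -> return 3
  rec(t=3) -> return 2  (same call as traced above)
-> return 5

calls is incremented once per call, so count the calls in each subtree. Let C(t) = number of calls made by rec(t).
C(0) = C(1) = 1 (base case, no recursion); C(t) = 1 + C(t - 1) + C(t - 2) otherwise.
C(2) = 1 + C(1) + C(0) = 1 + 1 + 1 = 3
C(3) = 1 + C(2) + C(1) = 1 + 3 + 1 = 5
C(4) = 1 + C(3) + C(2) = 1 + 5 + 3 = 9
C(5) = 1 + C(4) + C(3) = 1 + 9 + 5 = 15
calls = C(5) = 15

Final answer: 15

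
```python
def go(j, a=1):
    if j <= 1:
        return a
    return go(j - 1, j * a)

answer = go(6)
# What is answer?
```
Call trace:
go(j=6, a=1)
  go(j=5, a=6)
    go(j=4, a=30)
      go(j=3, a=120)
        go(j=2, a=360)
          go(j=1, a=720)
          -> return 720
        -> return 720
      -> return 720
    -> return 720
  -> return 720
-> return 720

Final answer: 720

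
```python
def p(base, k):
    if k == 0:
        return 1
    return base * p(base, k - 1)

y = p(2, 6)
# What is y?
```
Call trace:
p(base=2, k=6)
  p(base=2, k=5)
    p(base=2, k=4)
      p(base=2, k=3)
        p(base=2, k=2)
          p(base=2, k=1)
            p(base=2, k=0)
            -> return 1
          -> return 2
        -> return 4
      -> return 8
    -> return 16
  -> return 32
-> return 64

Final answer: 64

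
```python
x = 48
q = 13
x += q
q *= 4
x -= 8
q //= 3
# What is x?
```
Trace:
  x=48
  x=48, q=13
  x=61, q=13
  x=61, q=52
  x=53, q=52
  x=53, q=17

Final answer: 53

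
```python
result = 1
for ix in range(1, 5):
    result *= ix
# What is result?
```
Trace:
  result=1
  result=1, ix=1
  result=2, ix=2
  result=6, ix=3
  result=24, ix=4

Final answer: 24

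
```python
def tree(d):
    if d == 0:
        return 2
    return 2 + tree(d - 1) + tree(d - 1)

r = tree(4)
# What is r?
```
Call trace (a repeated sub-call is expanded the first time; later identical calls just restate its return value):
tree(d=4)
  tree(d=3)
    tree(d=2)
      tree(d=1)
        tree(d=0)
        -> return 2
        tree(d=0)
        -> return 2
      -> return 6
      tree(d=1) -> return 6  (same call as traced above)
    -> return 14
    tree(d=2) -> return 14  (same call as traced above)
  -> return 30
  tree(d=3) -> return 30  (same call as traced above)
-> return 62

Final answer: 62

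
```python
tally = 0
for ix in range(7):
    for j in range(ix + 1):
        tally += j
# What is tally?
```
Trace:
  tally=0
  tally=0, ix=0, j=0
  tally=0, ix=1, j=0
  tally=1, ix=1, j=1
  tally=1, ix=2, j=0
  tally=2, ix=2, j=1
  tally=4, ix=2, j=2
  tally=4, ix=3, j=0
  tally=5, ix=3, j=1
  tally=7, ix=3, j=2
  tally=10, ix=3, j=3
  tally=10, ix=4, j=0
  tally=11, ix=4, j=1
  tally=13, ix=4, j=2
  tally=16, ix=4, j=3
  tally=20, ix=4, j=4
  tally=20, ix=5, j=0
  tally=21, ix=5, j=1
  tally=23, ix=5, j=2
  tally=26, ix=5, j=3
  tally=30, ix=5, j=4
  tally=35, ix=5, j=5
  tally=35, ix=6, j=0
  tally=36, ix=6, j=1
  tally=38, ix=6, j=2
  tally=41, ix=6, j=3
  tally=45, ix=6, j=4
  tally=50, ix=6, j=5
  tally=56, ix=6, j=6

Final answer: 56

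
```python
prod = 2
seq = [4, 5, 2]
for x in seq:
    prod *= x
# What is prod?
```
Trace:
  prod=2
  prod=8, x=4
  prod=40, x=5
  prod=80, x=2

Final answer: 80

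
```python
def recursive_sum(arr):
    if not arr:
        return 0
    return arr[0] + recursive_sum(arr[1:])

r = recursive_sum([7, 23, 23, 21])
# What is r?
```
Call trace:
recursive_sum(arr=[7, 23, 23, 21])
  recursive_sum(arr=[23, 23, 21])
    recursive_sum(arr=[23, 21])
      recursive_sum(arr=[21])
        recursive_sum(arr=[])
        -> return 0
      -> return 21
    -> return 44
  -> return 67
-> return 74

Final answer: 74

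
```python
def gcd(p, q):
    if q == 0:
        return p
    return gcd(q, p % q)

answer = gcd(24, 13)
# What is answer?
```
Call trace:
gcd(p=24, q=13)
  gcd(p=13, q=11)
    gcd(p=11, q=2)
      gcd(p=2, q=1)
        gcd(p=1, q=0)
        -> return 1
      -> return 1
    -> return 1
  -> return 1
-> return 1

Final answer: 1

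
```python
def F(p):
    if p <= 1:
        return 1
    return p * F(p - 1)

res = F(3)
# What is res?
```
Call trace:
F(p=3)
  F(p=2)
    F(p=1)
    -> return 1
  -> return 2
-> return 6

Final answer: 6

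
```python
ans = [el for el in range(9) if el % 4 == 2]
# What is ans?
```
Trace:
  el=0
  el=1
  el=2
  el=3
  el=4
  el=5
  el=6
  el=7
  el=8
  ans=[2, 6]

Final answer: [2, 6]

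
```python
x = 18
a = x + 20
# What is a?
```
Trace:
  x=18
  x=18, a=38

Final answer: 38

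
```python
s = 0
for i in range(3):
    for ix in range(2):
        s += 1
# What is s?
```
Trace:
  s=0
  s=1, i=0, ix=0
  s=2, i=0, ix=1
  s=3, i=1, ix=0
  s=4, i=1, ix=1
  s=5, i=2, ix=0
  s=6, i=2, ix=1

Final answer: 6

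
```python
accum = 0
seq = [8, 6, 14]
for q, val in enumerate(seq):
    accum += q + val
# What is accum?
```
Trace:
  accum=0
  accum=8, q=0, val=8
  accum=15, q=1, val=6
  accum=31, q=2, val=14

Final answer: 31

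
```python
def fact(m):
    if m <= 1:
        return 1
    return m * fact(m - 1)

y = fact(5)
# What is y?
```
Call trace:
fact(m=5)
  fact(m=4)
    fact(m=3)
      fact(m=2)
        fact(m=1)
        -> return 1
      -> return 2
    -> return 6
  -> return 24
-> return 120

Final answer: 120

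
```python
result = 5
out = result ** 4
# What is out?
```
Trace:
  result=5
  result=5, out=625

Final answer: 625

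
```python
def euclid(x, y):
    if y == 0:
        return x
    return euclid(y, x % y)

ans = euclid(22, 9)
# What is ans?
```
Call trace:
euclid(x=22, y=9)
  euclid(x=9, y=4)
    euclid(x=4, y=1)
      euclid(x=1, y=0)
      -> return 1
    -> return 1
  -> return 1
-> return 1

Final answer: 1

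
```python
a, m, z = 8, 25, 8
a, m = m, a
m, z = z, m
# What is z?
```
Trace:
  a=8, m=25, z=8
  a=25, m=8, z=8
  a=25, m=8, z=8

Final answer: 8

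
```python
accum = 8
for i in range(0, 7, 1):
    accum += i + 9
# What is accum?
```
Trace:
  accum=8
  accum=17, i=0
  accum=27, i=1
  accum=38, i=2
  accum=50, i=3
  accum=63, i=4
  accum=77, i=5
  accum=92, i=6

Final answer: 92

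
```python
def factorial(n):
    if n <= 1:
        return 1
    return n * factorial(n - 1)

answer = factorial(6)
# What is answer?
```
Call trace:
factorial(n=6)
  factorial(n=5)
    factorial(n=4)
      factorial(n=3)
        factorial(n=2)
          factorial(n=1)
          -> return 1
        -> return 2
      -> return 6
    -> return 24
  -> return 120
-> return 720

Final answer: 720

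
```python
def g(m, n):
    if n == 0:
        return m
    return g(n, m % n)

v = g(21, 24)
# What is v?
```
Call trace:
g(m=21, n=24)
  g(m=24, n=21)
    g(m=21, n=3)
      g(m=3, n=0)
      -> return 3
    -> return 3
  -> return 3
-> return 3

Final answer: 3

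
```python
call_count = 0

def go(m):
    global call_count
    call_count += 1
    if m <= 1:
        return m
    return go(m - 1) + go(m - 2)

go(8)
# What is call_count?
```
Call trace (a repeated sub-call is expanded the first time; later identical calls just restate its return value):
go(m=8)
  go(m=7)
    go(m=6)
      go(m=5)
        go(m=4)
          go(m=3)
            go(m=2)
              go(m=1)
              -> return 1
              go(m=0)
              -> return 0
            -> return 1
            go(m=1)
            -> return 1
          -> return 2
          go(m=2) -> return 1  (same call as traced above)
        -> return 3
        go(m=3) -> return 2  (same call as traced above)
      -> return 5
      go(m=4) -> return 3  (same call as traced above)
    -> return 8
    go(m=5) -> return 5  (same call as traced above)
  -> return 13
  go(m=6) -> return 8  (same call as traced above)
-> return 21

call_count is incremented once per call, so count the calls in each subtree. Let C(m) = number of calls made by go(m).
C(0) = C(1) = 1 (base case, no recursion); C(m) = 1 + C(m - 1) + C(m - 2) otherwise.
C(2) = 1 + C(1) + C(0) = 1 + 1 + 1 = 3
C(3) = 1 + C(2) + C(1) = 1 + 3 + 1 = 5
C(4) = 1 + C(3) + C(2) = 1 + 5 + 3 = 9
C(5) = 1 + C(4) + C(3) = 1 + 9 + 5 = 15
C(6) = 1 + C(5) + C(4) = 1 + 15 + 9 = 25
C(7) = 1 + C(6) + C(5) = 1 + 25 + 15 = 41
C(8) = 1 + C(7) + C(6) = 1 + 41 + 25 = 67
call_count = C(8) = 67

Final answer: 67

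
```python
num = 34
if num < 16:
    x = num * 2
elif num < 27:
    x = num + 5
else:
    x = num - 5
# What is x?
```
Trace:
  num=34
  num=34, x=29

Final answer: 29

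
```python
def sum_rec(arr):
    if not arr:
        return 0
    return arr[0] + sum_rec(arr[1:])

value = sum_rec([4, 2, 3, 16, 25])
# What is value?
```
Call trace:
sum_rec(arr=[4, 2, 3, 16, 25])
  sum_rec(arr=[2, 3, 16, 25])
    sum_rec(arr=[3, 16, 25])
      sum_rec(arr=[16, 25])
        sum_rec(arr=[25])
          sum_rec(arr=[])
          -> return 0
        -> return 25
      -> return 41
    -> return 44
  -> return 46
-> return 50

Final answer: 50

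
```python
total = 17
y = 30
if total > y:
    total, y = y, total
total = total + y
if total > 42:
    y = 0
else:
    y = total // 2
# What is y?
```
Trace:
  total=17
  total=17, y=30
  total=17, y=30
  total=47, y=30
  total=47, y=0

Final answer: 0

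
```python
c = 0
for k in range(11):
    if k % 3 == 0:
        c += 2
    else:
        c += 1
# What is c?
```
Trace:
  c=0
  c=2, k=0
  c=3, k=1
  c=4, k=2
  c=6, k=3
  c=7, k=4
  c=8, k=5
  c=10, k=6
  c=11, k=7
  c=12, k=8
  c=14, k=9
  c=15, k=10

Final answer: 15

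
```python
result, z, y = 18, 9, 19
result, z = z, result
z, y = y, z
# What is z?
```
Trace:
  result=18, z=9, y=19
  result=9, z=18, y=19
  result=9, z=19, y=18

Final answer: 19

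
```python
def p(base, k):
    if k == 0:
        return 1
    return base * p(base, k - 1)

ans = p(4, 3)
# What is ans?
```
Call trace:
p(base=4, k=3)
  p(base=4, k=2)
    p(base=4, k=1)
      p(base=4, k=0)
      -> return 1
    -> return 4
  -> return 16
-> return 64

Final answer: 64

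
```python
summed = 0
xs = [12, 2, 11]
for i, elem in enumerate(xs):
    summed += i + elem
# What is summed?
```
Trace:
  summed=0
  summed=12, i=0, elem=12
  summed=15, i=1, elem=2
  summed=28, i=2, elem=11

Final answer: 28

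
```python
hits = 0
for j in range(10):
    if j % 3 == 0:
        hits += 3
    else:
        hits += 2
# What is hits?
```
Trace:
  hits=0
  hits=3, j=0
  hits=5, j=1
  hits=7, j=2
  hits=10, j=3
  hits=12, j=4
  hits=14, j=5
  hits=17, j=6
  hits=19, j=7
  hits=21, j=8
  hits=24, j=9

Final answer: 24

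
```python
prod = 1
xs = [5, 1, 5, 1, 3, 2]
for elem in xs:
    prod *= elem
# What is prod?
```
Trace:
  prod=1
  prod=5, elem=5
  prod=5, elem=1
  prod=25, elem=5
  prod=25, elem=1
  prod=75, elem=3
  prod=150, elem=2

Final answer: 150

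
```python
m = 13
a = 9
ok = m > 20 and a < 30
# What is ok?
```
Trace:
  m=13
  m=13, a=9
  m=13, a=9, ok=False

Final answer: False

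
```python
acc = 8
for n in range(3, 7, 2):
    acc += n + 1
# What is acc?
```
Trace:
  acc=8
  acc=12, n=3
  acc=18, n=5

Final answer: 18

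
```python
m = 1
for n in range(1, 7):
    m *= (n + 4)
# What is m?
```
Trace:
  m=1
  m=5, n=1
  m=30, n=2
  m=210, n=3
  m=1680, n=4
  m=15120, n=5
  m=151200, n=6

Final answer: 151200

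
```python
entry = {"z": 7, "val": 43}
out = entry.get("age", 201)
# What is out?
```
Trace:
  entry={'z': 7, 'val': 43}
  entry={'z': 7, 'val': 43}, out=201

Final answer: 201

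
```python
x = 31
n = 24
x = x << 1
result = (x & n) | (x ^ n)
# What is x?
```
Trace:
  x=31
  x=31, n=24
  x=62, n=24
  x=62, n=24, result=62

Final answer: 62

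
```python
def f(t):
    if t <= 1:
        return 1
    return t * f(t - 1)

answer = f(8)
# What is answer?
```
Call trace:
f(t=8)
  f(t=7)
    f(t=6)
      f(t=5)
        f(t=4)
          f(t=3)
            f(t=2)
              f(t=1)
              -> return 1
            -> return 2
          -> return 6
        -> return 24
      -> return 120
    -> return 720
  -> return 5040
-> return 40320

Final answer: 40320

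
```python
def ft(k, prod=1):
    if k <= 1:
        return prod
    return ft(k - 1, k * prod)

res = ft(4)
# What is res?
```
Call trace:
ft(k=4, prod=1)
  ft(k=3, prod=4)
    ft(k=2, prod=12)
      ft(k=1, prod=24)
      -> return 24
    -> return 24
  -> return 24
-> return 24

Final answer: 24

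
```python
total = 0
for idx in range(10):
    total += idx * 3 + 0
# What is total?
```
Trace:
  total=0
  total=0, idx=0
  total=3, idx=1
  total=9, idx=2
  total=18, idx=3
  total=30, idx=4
  total=45, idx=5
  total=63, idx=6
  total=84, idx=7
  total=108, idx=8
  total=135, idx=9

Final answer: 135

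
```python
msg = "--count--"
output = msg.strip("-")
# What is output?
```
Trace:
  msg='--count--'
  msg='--count--', output='count'

Final answer: 'count'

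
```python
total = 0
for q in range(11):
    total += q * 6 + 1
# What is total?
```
Trace:
  total=0
  total=1, q=0
  total=8, q=1
  total=21, q=2
  total=40, q=3
  total=65, q=4
  total=96, q=5
  total=133, q=6
  total=176, q=7
  total=225, q=8
  total=280, q=9
  total=341, q=10

Final answer: 341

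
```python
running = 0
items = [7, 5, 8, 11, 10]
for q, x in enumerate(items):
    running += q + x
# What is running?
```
Trace:
  running=0
  running=7, q=0, x=7
  running=13, q=1, x=5
  running=23, q=2, x=8
  running=37, q=3, x=11
  running=51, q=4, x=10

Final answer: 51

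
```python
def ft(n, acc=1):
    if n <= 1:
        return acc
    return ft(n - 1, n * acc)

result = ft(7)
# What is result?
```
Call trace:
ft(n=7, acc=1)
  ft(n=6, acc=7)
    ft(n=5, acc=42)
      ft(n=4, acc=210)
        ft(n=3, acc=840)
          ft(n=2, acc=2520)
            ft(n=1, acc=5040)
            -> return 5040
          -> return 5040
        -> return 5040
      -> return 5040
    -> return 5040
  -> return 5040
-> return 5040

Final answer: 5040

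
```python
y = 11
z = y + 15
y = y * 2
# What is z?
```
Trace:
  y=11
  y=11, z=26
  y=22, z=26

Final answer: 26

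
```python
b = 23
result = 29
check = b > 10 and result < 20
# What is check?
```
Trace:
  b=23
  b=23, result=29
  b=23, result=29, check=False

Final answer: False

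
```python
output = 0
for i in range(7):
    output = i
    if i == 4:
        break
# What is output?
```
Trace:
  output=0
  output=0, i=0
  output=1, i=1
  output=2, i=2
  output=3, i=3
  output=4, i=4

Final answer: 4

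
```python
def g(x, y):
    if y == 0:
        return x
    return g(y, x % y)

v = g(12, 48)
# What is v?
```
Call trace:
g(x=12, y=48)
  g(x=48, y=12)
    g(x=12, y=0)
    -> return 12
  -> return 12
-> return 12

Final answer: 12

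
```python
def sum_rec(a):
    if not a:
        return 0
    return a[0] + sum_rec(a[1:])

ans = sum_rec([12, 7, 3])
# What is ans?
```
Call trace:
sum_rec(a=[12, 7, 3])
  sum_rec(a=[7, 3])
    sum_rec(a=[3])
      sum_rec(a=[])
      -> return 0
    -> return 3
  -> return 10
-> return 22

Final answer: 22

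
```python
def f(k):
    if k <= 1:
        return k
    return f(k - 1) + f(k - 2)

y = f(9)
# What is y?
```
Call trace (a repeated sub-call is expanded the first time; later identical calls just restate its return value):
f(k=9)
  f(k=8)
    f(k=7)
      f(k=6)
        f(k=5)
          f(k=4)
            f(k=3)
              f(k=2)
                f(k=1)
                -> return 1
                f(k=0)
                -> return 0
              -> return 1
              f(k=1)
              -> return 1
            -> return 2
            f(k=2) -> return 1  (same call as traced above)
          -> return 3
          f(k=3) -> return 2  (same call as traced above)
        -> return 5
        f(k=4) -> return 3  (same call as traced above)
      -> return 8
      f(k=5) -> return 5  (same call as traced above)
    -> return 13
    f(k=6) -> return 8  (same call as traced above)
  -> return 21
  f(k=7) -> return 13  (same call as traced above)
-> return 34

Final answer: 34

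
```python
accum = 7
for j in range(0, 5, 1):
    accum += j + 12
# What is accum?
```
Trace:
  accum=7
  accum=19, j=0
  accum=32, j=1
  accum=46, j=2
  accum=61, j=3
  accum=77, j=4

Final answer: 77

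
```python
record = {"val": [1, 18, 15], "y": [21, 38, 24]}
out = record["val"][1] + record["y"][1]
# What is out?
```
Trace:
  record={'val': [1, 18, 15], 'y': [21, 38, 24]}
  record={'val': [1, 18, 15], 'y': [21, 38, 24]}, out=56

Final answer: 56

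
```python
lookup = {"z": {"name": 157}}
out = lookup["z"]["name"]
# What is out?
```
Trace:
  lookup={'z': {'name': 157}}
  lookup={'z': {'name': 157}}, out=157

Final answer: 157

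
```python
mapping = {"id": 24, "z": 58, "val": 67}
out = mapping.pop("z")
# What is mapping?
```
Trace:
  mapping={'id': 24, 'z': 58, 'val': 67}
  mapping={'id': 24, 'val': 67}, out=58

Final answer: {'id': 24, 'val': 67}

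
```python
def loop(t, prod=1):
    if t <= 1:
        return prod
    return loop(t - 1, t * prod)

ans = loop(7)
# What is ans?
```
Call trace:
loop(t=7, prod=1)
  loop(t=6, prod=7)
    loop(t=5, prod=42)
      loop(t=4, prod=210)
        loop(t=3, prod=840)
          loop(t=2, prod=2520)
            loop(t=1, prod=5040)
            -> return 5040
          -> return 5040
        -> return 5040
      -> return 5040
    -> return 5040
  -> return 5040
-> return 5040

Final answer: 5040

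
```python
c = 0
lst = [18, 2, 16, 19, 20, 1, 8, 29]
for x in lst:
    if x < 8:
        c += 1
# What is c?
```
Trace:
  c=0
  c=0, x=18
  c=1, x=2
  c=1, x=16
  c=1, x=19
  c=1, x=20
  c=2, x=1
  c=2, x=8
  c=2, x=29

Final answer: 2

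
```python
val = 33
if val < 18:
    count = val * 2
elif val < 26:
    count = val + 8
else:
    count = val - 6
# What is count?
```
Trace:
  val=33
  val=33, count=27

Final answer: 27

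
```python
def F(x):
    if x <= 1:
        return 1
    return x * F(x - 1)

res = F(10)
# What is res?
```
Call trace:
F(x=10)
  F(x=9)
    F(x=8)
      F(x=7)
        F(x=6)
          F(x=5)
            F(x=4)
              F(x=3)
                F(x=2)
                  F(x=1)
                  -> return 1
                -> return 2
              -> return 6
            -> return 24
          -> return 120
        -> return 720
      -> return 5040
    -> return 40320
  -> return 362880
-> return 3628800

Final answer: 3628800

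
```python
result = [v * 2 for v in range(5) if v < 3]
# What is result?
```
Trace:
  v=0
  v=1
  v=2
  v=3
  v=4
  result=[0, 2, 4]

Final answer: [0, 2, 4]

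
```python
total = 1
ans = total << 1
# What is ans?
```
Trace:
  total=1
  total=1, ans=2

Final answer: 2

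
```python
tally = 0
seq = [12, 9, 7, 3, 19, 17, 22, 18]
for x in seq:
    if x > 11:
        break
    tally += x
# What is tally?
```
Trace:
  tally=0
  tally=0, x=12

Final answer: 0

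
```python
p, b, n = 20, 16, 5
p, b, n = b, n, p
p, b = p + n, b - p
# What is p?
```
Trace:
  p=20, b=16, n=5
  p=16, b=5, n=20
  p=36, b=-11, n=20

Final answer: 36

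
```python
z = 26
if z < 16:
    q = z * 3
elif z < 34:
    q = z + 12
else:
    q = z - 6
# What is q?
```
Trace:
  z=26
  z=26, q=38

Final answer: 38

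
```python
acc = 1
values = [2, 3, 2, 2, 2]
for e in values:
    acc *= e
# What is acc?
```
Trace:
  acc=1
  acc=2, e=2
  acc=6, e=3
  acc=12, e=2
  acc=24, e=2
  acc=48, e=2

Final answer: 48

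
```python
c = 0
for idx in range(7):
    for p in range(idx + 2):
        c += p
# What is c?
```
Trace:
  c=0
  c=0, idx=0, p=0
  c=1, idx=0, p=1
  c=1, idx=1, p=0
  c=2, idx=1, p=1
  c=4, idx=1, p=2
  c=4, idx=2, p=0
  c=5, idx=2, p=1
  c=7, idx=2, p=2
  c=10, idx=2, p=3
  c=10, idx=3, p=0
  c=11, idx=3, p=1
  c=13, idx=3, p=2
  c=16, idx=3, p=3
  c=20, idx=3, p=4
  c=20, idx=4, p=0
  c=21, idx=4, p=1
  c=23, idx=4, p=2
  c=26, idx=4, p=3
  c=30, idx=4, p=4
  c=35, idx=4, p=5
  c=35, idx=5, p=0
  c=36, idx=5, p=1
  c=38, idx=5, p=2
  c=41, idx=5, p=3
  c=45, idx=5, p=4
  c=50, idx=5, p=5
  c=56, idx=5, p=6
  c=56, idx=6, p=0
  c=57, idx=6, p=1
  c=59, idx=6, p=2
  c=62, idx=6, p=3
  c=66, idx=6, p=4
  c=71, idx=6, p=5
  c=77, idx=6, p=6
  c=84, idx=6, p=7

Final answer: 84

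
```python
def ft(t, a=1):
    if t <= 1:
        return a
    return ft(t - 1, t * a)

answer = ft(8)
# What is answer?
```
Call trace:
ft(t=8, a=1)
  ft(t=7, a=8)
    ft(t=6, a=56)
      ft(t=5, a=336)
        ft(t=4, a=1680)
          ft(t=3, a=6720)
            ft(t=2, a=20160)
              ft(t=1, a=40320)
              -> return 40320
            -> return 40320
          -> return 40320
        -> return 40320
      -> return 40320
    -> return 40320
  -> return 40320
-> return 40320

Final answer: 40320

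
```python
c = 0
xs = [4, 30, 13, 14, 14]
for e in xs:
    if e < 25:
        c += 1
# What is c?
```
Trace:
  c=0
  c=1, e=4
  c=1, e=30
  c=2, e=13
  c=3, e=14
  c=4, e=14

Final answer: 4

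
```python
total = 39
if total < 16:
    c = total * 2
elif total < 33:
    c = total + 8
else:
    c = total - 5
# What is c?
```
Trace:
  total=39
  total=39, c=34

Final answer: 34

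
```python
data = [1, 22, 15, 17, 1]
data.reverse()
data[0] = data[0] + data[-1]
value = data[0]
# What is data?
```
Trace:
  data=[1, 22, 15, 17, 1]
  data=[1, 17, 15, 22, 1]
  data=[2, 17, 15, 22, 1]
  data=[2, 17, 15, 22, 1], value=2

Final answer: [2, 17, 15, 22, 1]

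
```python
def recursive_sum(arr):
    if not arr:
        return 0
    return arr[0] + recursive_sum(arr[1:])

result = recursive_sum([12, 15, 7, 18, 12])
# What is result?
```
Call trace:
recursive_sum(arr=[12, 15, 7, 18, 12])
  recursive_sum(arr=[15, 7, 18, 12])
    recursive_sum(arr=[7, 18, 12])
      recursive_sum(arr=[18, 12])
        recursive_sum(arr=[12])
          recursive_sum(arr=[])
          -> return 0
        -> return 12
      -> return 30
    -> return 37
  -> return 52
-> return 64

Final answer: 64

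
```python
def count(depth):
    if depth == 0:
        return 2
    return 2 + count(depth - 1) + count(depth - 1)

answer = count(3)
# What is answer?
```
Call trace (a repeated sub-call is expanded the first time; later identical calls just restate its return value):
count(depth=3)
  count(depth=2)
    count(depth=1)
      count(depth=0)
      -> return 2
      count(depth=0)
      -> return 2
    -> return 6
    count(depth=1) -> return 6  (same call as traced above)
  -> return 14
  count(depth=2) -> return 14  (same call as traced above)
-> return 30

Final answer: 30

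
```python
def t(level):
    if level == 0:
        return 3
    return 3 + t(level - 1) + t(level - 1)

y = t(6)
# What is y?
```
Call trace (a repeated sub-call is expanded the first time; later identical calls just restate its return value):
t(level=6)
  t(level=5)
    t(level=4)
      t(level=3)
        t(level=2)
          t(level=1)
            t(level=0)
            -> return 3
            t(level=0)
            -> return 3
          -> return 9
          t(level=1) -> return 9  (same call as traced above)
        -> return 21
        t(level=2) -> return 21  (same call as traced above)
      -> return 45
      t(level=3) -> return 45  (same call as traced above)
    -> return 93
    t(level=4) -> return 93  (same call as traced above)
  -> return 189
  t(level=5) -> return 189  (same call as traced above)
-> return 381

Final answer: 381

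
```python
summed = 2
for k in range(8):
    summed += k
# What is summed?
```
Trace:
  summed=2
  summed=2, k=0
  summed=3, k=1
  summed=5, k=2
  summed=8, k=3
  summed=12, k=4
  summed=17, k=5
  summed=23, k=6
  summed=30, k=7

Final answer: 30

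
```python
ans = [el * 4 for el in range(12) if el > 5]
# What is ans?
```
Trace:
  el=0
  el=1
  el=2
  el=3
  el=4
  el=5
  el=6
  el=7
  el=8
  el=9
  el=10
  el=11
  ans=[24, 28, 32, 36, 40, 44]

Final answer: [24, 28, 32, 36, 40, 44]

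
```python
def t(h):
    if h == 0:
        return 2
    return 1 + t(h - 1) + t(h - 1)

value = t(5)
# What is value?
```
Call trace (a repeated sub-call is expanded the first time; later identical calls just restate its return value):
t(h=5)
  t(h=4)
    t(h=3)
      t(h=2)
        t(h=1)
          t(h=0)
          -> return 2
          t(h=0)
          -> return 2
        -> return 5
        t(h=1) -> return 5  (same call as traced above)
      -> return 11
      t(h=2) -> return 11  (same call as traced above)
    -> return 23
    t(h=3) -> return 23  (same call as traced above)
  -> return 47
  t(h=4) -> return 47  (same call as traced above)
-> return 95

Final answer: 95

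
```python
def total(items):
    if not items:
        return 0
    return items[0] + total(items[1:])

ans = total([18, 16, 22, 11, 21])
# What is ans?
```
Call trace:
total(items=[18, 16, 22, 11, 21])
  total(items=[16, 22, 11, 21])
    total(items=[22, 11, 21])
      total(items=[11, 21])
        total(items=[21])
          total(items=[])
          -> return 0
        -> return 21
      -> return 32
    -> return 54
  -> return 70
-> return 88

Final answer: 88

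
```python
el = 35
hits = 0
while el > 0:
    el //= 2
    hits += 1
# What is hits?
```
Trace:
  el=35
  el=35, hits=0
  el=17, hits=1
  el=8, hits=2
  el=4, hits=3
  el=2, hits=4
  el=1, hits=5
  el=0, hits=6

Final answer: 6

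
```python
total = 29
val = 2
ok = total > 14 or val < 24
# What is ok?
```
Trace:
  total=29
  total=29, val=2
  total=29, val=2, ok=True

Final answer: True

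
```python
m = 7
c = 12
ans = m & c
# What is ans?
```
Trace:
  m=7
  m=7, c=12
  m=7, c=12, ans=4

Final answer: 4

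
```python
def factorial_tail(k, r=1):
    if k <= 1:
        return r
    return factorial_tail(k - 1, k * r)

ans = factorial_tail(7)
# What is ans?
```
Call trace:
factorial_tail(k=7, r=1)
  factorial_tail(k=6, r=7)
    factorial_tail(k=5, r=42)
      factorial_tail(k=4, r=210)
        factorial_tail(k=3, r=840)
          factorial_tail(k=2, r=2520)
            factorial_tail(k=1, r=5040)
            -> return 5040
          -> return 5040
        -> return 5040
      -> return 5040
    -> return 5040
  -> return 5040
-> return 5040

Final answer: 5040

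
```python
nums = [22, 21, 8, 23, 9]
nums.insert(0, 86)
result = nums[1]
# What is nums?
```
Trace:
  nums=[22, 21, 8, 23, 9]
  nums=[86, 22, 21, 8, 23, 9]
  nums=[86, 22, 21, 8, 23, 9], result=22

Final answer: [86, 22, 21, 8, 23, 9]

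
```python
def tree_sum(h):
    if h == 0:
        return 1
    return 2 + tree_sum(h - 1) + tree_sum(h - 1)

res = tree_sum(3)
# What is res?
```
Call trace (a repeated sub-call is expanded the first time; later identical calls just restate its return value):
tree_sum(h=3)
  tree_sum(h=2)
    tree_sum(h=1)
      tree_sum(h=0)
      -> return 1
      tree_sum(h=0)
      -> return 1
    -> return 4
    tree_sum(h=1) -> return 4  (same call as traced above)
  -> return 10
  tree_sum(h=2) -> return 10  (same call as traced above)
-> return 22

Final answer: 22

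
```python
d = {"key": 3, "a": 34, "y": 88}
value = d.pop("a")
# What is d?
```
Trace:
  d={'key': 3, 'a': 34, 'y': 88}
  d={'key': 3, 'y': 88}, value=34

Final answer: {'key': 3, 'y': 88}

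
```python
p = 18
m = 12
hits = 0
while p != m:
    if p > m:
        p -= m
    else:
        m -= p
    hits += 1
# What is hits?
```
Trace:
  p=18
  p=18, m=12
  p=18, m=12, hits=0
  p=6, m=12, hits=1
  p=6, m=6, hits=2

Final answer: 2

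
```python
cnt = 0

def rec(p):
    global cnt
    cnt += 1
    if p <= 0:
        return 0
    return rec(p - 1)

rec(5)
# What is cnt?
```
Call trace:
rec(p=5)
  rec(p=4)
    rec(p=3)
      rec(p=2)
        rec(p=1)
          rec(p=0)
          -> return 0
        -> return 0
      -> return 0
    -> return 0
  -> return 0
-> return 0

cnt is incremented once per call. rec is entered once for each p = 5, 4, 3, 2, 1, 0 (the p <= 0 call returns without recursing), i.e. 5 + 1 calls.
cnt = 6

Final answer: 6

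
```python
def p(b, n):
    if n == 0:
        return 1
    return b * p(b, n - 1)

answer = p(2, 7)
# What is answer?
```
Call trace:
p(b=2, n=7)
  p(b=2, n=6)
    p(b=2, n=5)
      p(b=2, n=4)
        p(b=2, n=3)
          p(b=2, n=2)
            p(b=2, n=1)
              p(b=2, n=0)
              -> return 1
            -> return 2
          -> return 4
        -> return 8
      -> return 16
    -> return 32
  -> return 64
-> return 128

Final answer: 128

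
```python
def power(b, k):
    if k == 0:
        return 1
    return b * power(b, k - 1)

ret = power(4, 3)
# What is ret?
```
Call trace:
power(b=4, k=3)
  power(b=4, k=2)
    power(b=4, k=1)
      power(b=4, k=0)
      -> return 1
    -> return 4
  -> return 16
-> return 64

Final answer: 64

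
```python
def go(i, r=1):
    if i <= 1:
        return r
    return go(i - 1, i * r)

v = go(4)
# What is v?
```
Call trace:
go(i=4, r=1)
  go(i=3, r=4)
    go(i=2, r=12)
      go(i=1, r=24)
      -> return 24
    -> return 24
  -> return 24
-> return 24

Final answer: 24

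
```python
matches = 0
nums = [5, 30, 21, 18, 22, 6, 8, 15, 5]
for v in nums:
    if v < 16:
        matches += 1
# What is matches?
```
Trace:
  matches=0
  matches=1, v=5
  matches=1, v=30
  matches=1, v=21
  matches=1, v=18
  matches=1, v=22
  matches=2, v=6
  matches=3, v=8
  matches=4, v=15
  matches=5, v=5

Final answer: 5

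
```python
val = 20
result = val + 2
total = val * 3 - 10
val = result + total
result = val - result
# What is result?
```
Trace:
  val=20
  val=20, result=22
  val=20, result=22, total=50
  val=72, result=22, total=50
  val=72, result=50, total=50

Final answer: 50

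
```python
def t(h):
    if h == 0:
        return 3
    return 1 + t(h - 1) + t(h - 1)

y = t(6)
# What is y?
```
Call trace (a repeated sub-call is expanded the first time; later identical calls just restate its return value):
t(h=6)
  t(h=5)
    t(h=4)
      t(h=3)
        t(h=2)
          t(h=1)
            t(h=0)
            -> return 3
            t(h=0)
            -> return 3
          -> return 7
          t(h=1) -> return 7  (same call as traced above)
        -> return 15
        t(h=2) -> return 15  (same call as traced above)
      -> return 31
      t(h=3) -> return 31  (same call as traced above)
    -> return 63
    t(h=4) -> return 63  (same call as traced above)
  -> return 127
  t(h=5) -> return 127  (same call as traced above)
-> return 255

Final answer: 255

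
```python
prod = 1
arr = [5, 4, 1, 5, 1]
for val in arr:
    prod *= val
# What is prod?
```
Trace:
  prod=1
  prod=5, val=5
  prod=20, val=4
  prod=20, val=1
  prod=100, val=5
  prod=100, val=1

Final answer: 100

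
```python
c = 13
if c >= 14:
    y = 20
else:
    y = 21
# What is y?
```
Trace:
  c=13
  c=13, y=21

Final answer: 21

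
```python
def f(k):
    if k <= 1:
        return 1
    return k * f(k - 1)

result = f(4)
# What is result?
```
Call trace:
f(k=4)
  f(k=3)
    f(k=2)
      f(k=1)
      -> return 1
    -> return 2
  -> return 6
-> return 24

Final answer: 24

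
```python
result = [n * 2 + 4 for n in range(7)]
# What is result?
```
Trace:
  n=0
  n=1
  n=2
  n=3
  n=4
  n=5
  n=6
  result=[4, 6, 8, 10, 12, 14, 16]

Final answer: [4, 6, 8, 10, 12, 14, 16]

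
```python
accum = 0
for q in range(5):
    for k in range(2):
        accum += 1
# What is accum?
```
Trace:
  accum=0
  accum=1, q=0, k=0
  accum=2, q=0, k=1
  accum=3, q=1, k=0
  accum=4, q=1, k=1
  accum=5, q=2, k=0
  accum=6, q=2, k=1
  accum=7, q=3, k=0
  accum=8, q=3, k=1
  accum=9, q=4, k=0
  accum=10, q=4, k=1

Final answer: 10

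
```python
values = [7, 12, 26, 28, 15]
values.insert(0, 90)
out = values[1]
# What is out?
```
Trace:
  values=[7, 12, 26, 28, 15]
  values=[90, 7, 12, 26, 28, 15]
  values=[90, 7, 12, 26, 28, 15], out=7

Final answer: 7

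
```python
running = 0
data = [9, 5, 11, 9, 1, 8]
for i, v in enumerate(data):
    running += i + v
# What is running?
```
Trace:
  running=0
  running=9, i=0, v=9
  running=15, i=1, v=5
  running=28, i=2, v=11
  running=40, i=3, v=9
  running=45, i=4, v=1
  running=58, i=5, v=8

Final answer: 58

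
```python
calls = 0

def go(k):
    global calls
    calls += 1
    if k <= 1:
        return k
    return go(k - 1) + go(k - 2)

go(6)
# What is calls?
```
Call trace (a repeated sub-call is expanded the first time; later identical calls just restate its return value):
go(k=6)
  go(k=5)
    go(k=4)
      go(k=3)
        go(k=2)
          go(k=1)
          -> return 1
          go(k=0)
          -> return 0
        -> return 1
        go(k=1)
        -> return 1
      -> return 2
      go(k=2) -> return 1  (same call as traced above)
    -> return 3
    go(k=3) -> return 2  (same call as traced above)
  -> return 5
  go(k=4) -> return 3  (same call as traced above)
-> return 8

calls is incremented once per call, so count the calls in each subtree. Let C(k) = number of calls made by go(k).
C(0) = C(1) = 1 (base case, no recursion); C(k) = 1 + C(k - 1) + C(k - 2) otherwise.
C(2) = 1 + C(1) + C(0) = 1 + 1 + 1 = 3
C(3) = 1 + C(2) + C(1) = 1 + 3 + 1 = 5
C(4) = 1 + C(3) + C(2) = 1 + 5 + 3 = 9
C(5) = 1 + C(4) + C(3) = 1 + 9 + 5 = 15
C(6) = 1 + C(5) + C(4) = 1 + 15 + 9 = 25
calls = C(6) = 25

Final answer: 25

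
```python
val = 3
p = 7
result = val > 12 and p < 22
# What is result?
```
Trace:
  val=3
  val=3, p=7
  val=3, p=7, result=False

Final answer: False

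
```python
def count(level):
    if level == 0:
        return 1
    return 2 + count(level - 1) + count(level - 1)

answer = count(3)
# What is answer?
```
Call trace (a repeated sub-call is expanded the first time; later identical calls just restate its return value):
count(level=3)
  count(level=2)
    count(level=1)
      count(level=0)
      -> return 1
      count(level=0)
      -> return 1
    -> return 4
    count(level=1) -> return 4  (same call as traced above)
  -> return 10
  count(level=2) -> return 10  (same call as traced above)
-> return 22

Final answer: 22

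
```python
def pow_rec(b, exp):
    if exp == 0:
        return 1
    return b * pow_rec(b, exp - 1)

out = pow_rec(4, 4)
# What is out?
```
Call trace:
pow_rec(b=4, exp=4)
  pow_rec(b=4, exp=3)
    pow_rec(b=4, exp=2)
      pow_rec(b=4, exp=1)
        pow_rec(b=4, exp=0)
        -> return 1
      -> return 4
    -> return 16
  -> return 64
-> return 256

Final answer: 256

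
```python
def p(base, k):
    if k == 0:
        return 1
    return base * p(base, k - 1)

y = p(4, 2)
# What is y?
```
Call trace:
p(base=4, k=2)
  p(base=4, k=1)
    p(base=4, k=0)
    -> return 1
  -> return 4
-> return 16

Final answer: 16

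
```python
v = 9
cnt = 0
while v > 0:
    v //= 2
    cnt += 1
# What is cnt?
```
Trace:
  v=9
  v=9, cnt=0
  v=4, cnt=1
  v=2, cnt=2
  v=1, cnt=3
  v=0, cnt=4

Final answer: 4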